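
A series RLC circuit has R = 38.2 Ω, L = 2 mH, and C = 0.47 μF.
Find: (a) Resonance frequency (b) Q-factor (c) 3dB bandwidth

Step 1 — Resonance condition Im(Z)=0 gives ω₀ = 1/√(LC).
Step 2 — ω₀ = 1/√(0.002·4.7e-07) = 3.262e+04 rad/s.
Step 3 — f₀ = ω₀/(2π) = 5191 Hz.
Step 4 — Series Q: Q = ω₀L/R = 3.262e+04·0.002/38.2 = 1.708.
Step 5 — 3dB bandwidth: Δω = ω₀/Q = 1.91e+04 rad/s; BW = Δω/(2π) = 3040 Hz.

(a) f₀ = 5191 Hz  (b) Q = 1.708  (c) BW = 3040 Hz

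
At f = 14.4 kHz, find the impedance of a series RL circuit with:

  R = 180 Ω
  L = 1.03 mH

Step 1 — Angular frequency: ω = 2π·f = 2π·1.44e+04 = 9.048e+04 rad/s.
Step 2 — Component impedances:
  R: Z = R = 180 Ω
  L: Z = jωL = j·9.048e+04·0.00103 = 0 + j93.19 Ω
Step 3 — Series combination: Z_total = R + L = 180 + j93.19 Ω = 202.7∠27.4° Ω.

Z = 180 + j93.19 Ω = 202.7∠27.4° Ω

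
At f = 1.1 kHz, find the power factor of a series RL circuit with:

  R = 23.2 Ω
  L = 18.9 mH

Step 1 — Angular frequency: ω = 2π·f = 2π·1100 = 6912 rad/s.
Step 2 — Component impedances:
  R: Z = R = 23.2 Ω
  L: Z = jωL = j·6912·0.0189 = 0 + j130.6 Ω
Step 3 — Series combination: Z_total = R + L = 23.2 + j130.6 Ω = 132.7∠79.9° Ω.
Step 4 — Power factor: PF = cos(φ) = Re(Z)/|Z| = 23.2/132.67 = 0.1749.
Step 5 — Type: Im(Z) = 130.6 ⇒ lagging (phase φ = 79.9°).

PF = 0.1749 (lagging, φ = 79.9°)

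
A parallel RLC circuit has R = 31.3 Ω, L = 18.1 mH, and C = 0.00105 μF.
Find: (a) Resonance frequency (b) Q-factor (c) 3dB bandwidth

Step 1 — Resonance: ω₀ = 1/√(LC) = 1/√(0.0181·1.05e-09) = 2.294e+05 rad/s.
Step 2 — f₀ = ω₀/(2π) = 3.651e+04 Hz.
Step 3 — Parallel Q: Q = R/(ω₀L) = 31.3/(2.294e+05·0.0181) = 0.007539.
Step 4 — Bandwidth: Δω = ω₀/Q = 3.043e+07 rad/s; BW = Δω/(2π) = 4.843e+06 Hz.

(a) f₀ = 3.651e+04 Hz  (b) Q = 0.007539  (c) BW = 4.843e+06 Hz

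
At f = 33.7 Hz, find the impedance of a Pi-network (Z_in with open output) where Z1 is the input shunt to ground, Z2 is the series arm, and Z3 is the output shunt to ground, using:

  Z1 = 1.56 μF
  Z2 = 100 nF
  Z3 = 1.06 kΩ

Step 1 — Angular frequency: ω = 2π·f = 2π·33.7 = 211.7 rad/s.
Step 2 — Component impedances:
  Z1: Z = 1/(jωC) = -j/(ω·C) = 0 - j3027 Ω
  Z2: Z = 1/(jωC) = -j/(ω·C) = 0 - j4.723e+04 Ω
  Z3: Z = R = 1060 Ω
Step 3 — With open output, the series arm Z2 and the output shunt Z3 appear in series to ground: Z2 + Z3 = 1060 - j4.723e+04 Ω.
Step 4 — Parallel with input shunt Z1: Z_in = Z1 || (Z2 + Z3) = 3.845 - j2845 Ω = 2845∠-89.9° Ω.

Z = 3.845 - j2845 Ω = 2845∠-89.9° Ω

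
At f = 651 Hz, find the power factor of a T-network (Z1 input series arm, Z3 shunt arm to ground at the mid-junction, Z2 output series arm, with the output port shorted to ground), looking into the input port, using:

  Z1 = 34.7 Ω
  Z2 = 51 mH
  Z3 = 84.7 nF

Step 1 — Angular frequency: ω = 2π·f = 2π·651 = 4090 rad/s.
Step 2 — Component impedances:
  Z1: Z = R = 34.7 Ω
  Z2: Z = jωL = j·4090·0.051 = 0 + j208.6 Ω
  Z3: Z = 1/(jωC) = -j/(ω·C) = 0 - j2886 Ω
Step 3 — With the output port shorted to ground, the output series arm Z2 runs from the junction to ground; the shunt arm Z3 also runs from the junction to ground. They appear in parallel: Z3 || Z2 = 0 + j224.9 Ω.
Step 4 — Series with input arm Z1: Z_in = Z1 + (Z3 || Z2) = 34.7 + j224.9 Ω = 227.5∠81.2° Ω.
Step 5 — Power factor: PF = cos(φ) = Re(Z)/|Z| = 34.7/227.5 = 0.1525.
Step 6 — Type: Im(Z) = 224.9 ⇒ lagging (phase φ = 81.2°).

PF = 0.1525 (lagging, φ = 81.2°)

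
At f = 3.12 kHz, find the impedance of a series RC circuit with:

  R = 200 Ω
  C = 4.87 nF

Step 1 — Angular frequency: ω = 2π·f = 2π·3120 = 1.96e+04 rad/s.
Step 2 — Component impedances:
  R: Z = R = 200 Ω
  C: Z = 1/(jωC) = -j/(ω·C) = 0 - j1.047e+04 Ω
Step 3 — Series combination: Z_total = R + C = 200 - j1.047e+04 Ω = 1.048e+04∠-88.9° Ω.

Z = 200 - j1.047e+04 Ω = 1.048e+04∠-88.9° Ω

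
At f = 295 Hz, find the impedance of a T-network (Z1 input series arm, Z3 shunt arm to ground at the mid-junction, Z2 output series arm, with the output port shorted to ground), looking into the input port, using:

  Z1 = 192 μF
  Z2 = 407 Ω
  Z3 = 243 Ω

Step 1 — Angular frequency: ω = 2π·f = 2π·295 = 1854 rad/s.
Step 2 — Component impedances:
  Z1: Z = 1/(jωC) = -j/(ω·C) = 0 - j2.81 Ω
  Z2: Z = R = 407 Ω
  Z3: Z = R = 243 Ω
Step 3 — With the output port shorted to ground, the output series arm Z2 runs from the junction to ground; the shunt arm Z3 also runs from the junction to ground. They appear in parallel: Z3 || Z2 = 152.2 Ω.
Step 4 — Series with input arm Z1: Z_in = Z1 + (Z3 || Z2) = 152.2 - j2.81 Ω = 152.2∠-1.1° Ω.

Z = 152.2 - j2.81 Ω = 152.2∠-1.1° Ω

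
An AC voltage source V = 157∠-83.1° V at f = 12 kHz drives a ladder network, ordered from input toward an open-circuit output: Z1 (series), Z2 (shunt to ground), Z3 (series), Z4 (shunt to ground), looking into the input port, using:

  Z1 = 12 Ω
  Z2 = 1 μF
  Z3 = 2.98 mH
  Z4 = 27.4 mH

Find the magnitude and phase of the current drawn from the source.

Step 1 — Angular frequency: ω = 2π·f = 2π·1.2e+04 = 7.54e+04 rad/s.
Step 2 — Component impedances:
  Z1: Z = R = 12 Ω
  Z2: Z = 1/(jωC) = -j/(ω·C) = 0 - j13.26 Ω
  Z3: Z = jωL = j·7.54e+04·0.00298 = 0 + j224.7 Ω
  Z4: Z = jωL = j·7.54e+04·0.0274 = 0 + j2066 Ω
Step 3 — Ladder network (open output): work backward from the far end, alternating series and parallel combinations. Z_in = 12 - j13.34 Ω = 17.94∠-48.0° Ω.
Step 4 — Source phasor: V = 157∠-83.1° V = 18.86 - j155.9 V.
Step 5 — Ohm's law: I = V / Z_total = (18.86 - j155.9) / (12 - j13.34) = 7.161 - j5.028 A.
Step 6 — Convert to polar: |I| = 8.75 A, ∠I = -35.1°.

I = 8.75∠-35.1° A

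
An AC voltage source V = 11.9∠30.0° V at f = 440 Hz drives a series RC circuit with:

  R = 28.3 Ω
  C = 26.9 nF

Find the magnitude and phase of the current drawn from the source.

Step 1 — Angular frequency: ω = 2π·f = 2π·440 = 2765 rad/s.
Step 2 — Component impedances:
  R: Z = R = 28.3 Ω
  C: Z = 1/(jωC) = -j/(ω·C) = 0 - j1.345e+04 Ω
Step 3 — Series combination: Z_total = R + C = 28.3 - j1.345e+04 Ω = 1.345e+04∠-89.9° Ω.
Step 4 — Source phasor: V = 11.9∠30.0° V = 10.31 + j5.95 V.
Step 5 — Ohm's law: I = V / Z_total = (10.31 + j5.95) / (28.3 - j1.345e+04) = -0.0004409 + j0.0007673 A.
Step 6 — Convert to polar: |I| = 0.000885 A, ∠I = 119.9°.

I = 0.000885∠119.9° A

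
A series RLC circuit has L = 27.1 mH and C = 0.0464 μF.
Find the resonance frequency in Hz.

Step 1 — Resonance condition Im(Z)=0 gives ω₀ = 1/√(LC).
Step 2 — ω₀ = 1/√(0.0271·4.64e-08) = 2.82e+04 rad/s.
Step 3 — f₀ = ω₀/(2π) = 4488 Hz.

f₀ = 4488 Hz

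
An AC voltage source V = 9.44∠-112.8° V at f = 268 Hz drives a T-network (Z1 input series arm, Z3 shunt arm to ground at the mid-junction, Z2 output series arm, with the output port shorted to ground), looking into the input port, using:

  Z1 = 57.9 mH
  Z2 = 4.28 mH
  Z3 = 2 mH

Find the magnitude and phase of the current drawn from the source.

Step 1 — Angular frequency: ω = 2π·f = 2π·268 = 1684 rad/s.
Step 2 — Component impedances:
  Z1: Z = jωL = j·1684·0.0579 = 0 + j97.5 Ω
  Z2: Z = jωL = j·1684·0.00428 = 0 + j7.207 Ω
  Z3: Z = jωL = j·1684·0.002 = 0 + j3.368 Ω
Step 3 — With the output port shorted to ground, the output series arm Z2 runs from the junction to ground; the shunt arm Z3 also runs from the junction to ground. They appear in parallel: Z3 || Z2 = 0 + j2.295 Ω.
Step 4 — Series with input arm Z1: Z_in = Z1 + (Z3 || Z2) = 0 + j99.79 Ω = 99.79∠90.0° Ω.
Step 5 — Source phasor: V = 9.44∠-112.8° V = -3.658 - j8.702 V.
Step 6 — Ohm's law: I = V / Z_total = (-3.658 - j8.702) / (0 + j99.79) = -0.0872 + j0.03666 A.
Step 7 — Convert to polar: |I| = 0.0946 A, ∠I = 157.2°.

I = 0.0946∠157.2° A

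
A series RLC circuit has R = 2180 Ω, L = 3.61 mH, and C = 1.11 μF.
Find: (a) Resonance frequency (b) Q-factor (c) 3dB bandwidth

Step 1 — Resonance: ω₀ = 1/√(LC) = 1/√(0.00361·1.11e-06) = 1.58e+04 rad/s.
Step 2 — f₀ = ω₀/(2π) = 2514 Hz.
Step 3 — Series Q: Q = ω₀L/R = 1.58e+04·0.00361/2180 = 0.02616.
Step 4 — Bandwidth: Δω = ω₀/Q = 6.039e+05 rad/s; BW = Δω/(2π) = 9.611e+04 Hz.

(a) f₀ = 2514 Hz  (b) Q = 0.02616  (c) BW = 9.611e+04 Hz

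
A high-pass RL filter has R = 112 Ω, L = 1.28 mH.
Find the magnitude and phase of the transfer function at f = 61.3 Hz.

Step 1 — Angular frequency: ω = 2π·61.3 = 385.2 rad/s.
Step 2 — Transfer function: H(jω) = jωL/(R + jωL).
Step 3 — Numerator jωL = j·0.493; denominator R + jωL = 112 + j0.493.
Step 4 — H = 1.938e-05 + j0.004402.
Step 5 — Magnitude: |H| = 0.004402 (-47.1 dB); phase: φ = 89.7°.

|H| = 0.004402 (-47.1 dB), φ = 89.7°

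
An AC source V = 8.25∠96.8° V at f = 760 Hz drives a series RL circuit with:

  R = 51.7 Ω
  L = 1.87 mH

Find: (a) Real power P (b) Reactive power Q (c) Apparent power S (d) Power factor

Step 1 — Angular frequency: ω = 2π·f = 2π·760 = 4775 rad/s.
Step 2 — Component impedances:
  R: Z = R = 51.7 Ω
  L: Z = jωL = j·4775·0.00187 = 0 + j8.93 Ω
Step 3 — Series combination: Z_total = R + L = 51.7 + j8.93 Ω = 52.47∠9.8° Ω.
Step 4 — Source phasor: V = 8.25∠96.8° V = -0.9768 + j8.192 V.
Step 5 — Current: I = V / Z = 0.008228 + j0.157 A = 0.1572∠87.0° A.
Step 6 — Complex power: S = V·I* = 1.278 + j0.2208 VA.
Step 7 — Real power: P = Re(S) = 1.278 W.
Step 8 — Reactive power: Q = Im(S) = 0.2208 VAR.
Step 9 — Apparent power: |S| = 1.297 VA.
Step 10 — Power factor: PF = P/|S| = 0.9854 (lagging).

(a) P = 1.278 W  (b) Q = 0.2208 VAR  (c) S = 1.297 VA  (d) PF = 0.9854 (lagging)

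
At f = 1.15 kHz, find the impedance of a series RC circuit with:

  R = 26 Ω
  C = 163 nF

Step 1 — Angular frequency: ω = 2π·f = 2π·1150 = 7226 rad/s.
Step 2 — Component impedances:
  R: Z = R = 26 Ω
  C: Z = 1/(jωC) = -j/(ω·C) = 0 - j849.1 Ω
Step 3 — Series combination: Z_total = R + C = 26 - j849.1 Ω = 849.5∠-88.2° Ω.

Z = 26 - j849.1 Ω = 849.5∠-88.2° Ω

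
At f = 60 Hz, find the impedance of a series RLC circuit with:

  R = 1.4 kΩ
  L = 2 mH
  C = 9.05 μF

Step 1 — Angular frequency: ω = 2π·f = 2π·60 = 377 rad/s.
Step 2 — Component impedances:
  R: Z = R = 1400 Ω
  L: Z = jωL = j·377·0.002 = 0 + j0.754 Ω
  C: Z = 1/(jωC) = -j/(ω·C) = 0 - j293.1 Ω
Step 3 — Series combination: Z_total = R + L + C = 1400 - j292.3 Ω = 1430∠-11.8° Ω.

Z = 1400 - j292.3 Ω = 1430∠-11.8° Ω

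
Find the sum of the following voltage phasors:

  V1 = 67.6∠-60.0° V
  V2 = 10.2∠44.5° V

Step 1 — Convert each phasor to rectangular form:
  V1 = 67.6·(cos(-60.0°) + j·sin(-60.0°)) = 33.8 - j58.54 V
  V2 = 10.2·(cos(44.5°) + j·sin(44.5°)) = 7.275 + j7.149 V
Step 2 — Sum components: V_total = 41.08 - j51.39 V.
Step 3 — Convert to polar: |V_total| = 65.79 V, ∠V_total = -51.4°.

V_total = 65.79∠-51.4° V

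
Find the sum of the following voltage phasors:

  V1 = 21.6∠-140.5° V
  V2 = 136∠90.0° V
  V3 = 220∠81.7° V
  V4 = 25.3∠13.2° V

Step 1 — Convert each phasor to rectangular form:
  V1 = 21.6·(cos(-140.5°) + j·sin(-140.5°)) = -16.67 - j13.74 V
  V2 = 136·(cos(90.0°) + j·sin(90.0°)) = 0 + j136 V
  V3 = 220·(cos(81.7°) + j·sin(81.7°)) = 31.76 + j217.7 V
  V4 = 25.3·(cos(13.2°) + j·sin(13.2°)) = 24.63 + j5.777 V
Step 2 — Sum components: V_total = 39.72 + j345.7 V.
Step 3 — Convert to polar: |V_total| = 348 V, ∠V_total = 83.4°.

V_total = 348∠83.4° V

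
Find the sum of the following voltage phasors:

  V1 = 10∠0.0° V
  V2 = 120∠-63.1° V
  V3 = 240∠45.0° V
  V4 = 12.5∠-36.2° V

Step 1 — Convert each phasor to rectangular form:
  V1 = 10·(cos(0.0°) + j·sin(0.0°)) = 10 V
  V2 = 120·(cos(-63.1°) + j·sin(-63.1°)) = 54.29 - j107 V
  V3 = 240·(cos(45.0°) + j·sin(45.0°)) = 169.7 + j169.7 V
  V4 = 12.5·(cos(-36.2°) + j·sin(-36.2°)) = 10.09 - j7.383 V
Step 2 — Sum components: V_total = 244.1 + j55.31 V.
Step 3 — Convert to polar: |V_total| = 250.3 V, ∠V_total = 12.8°.

V_total = 250.3∠12.8° V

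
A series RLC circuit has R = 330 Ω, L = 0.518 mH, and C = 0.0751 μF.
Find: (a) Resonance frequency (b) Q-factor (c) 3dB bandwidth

Step 1 — Resonance: ω₀ = 1/√(LC) = 1/√(0.000518·7.51e-08) = 1.603e+05 rad/s.
Step 2 — f₀ = ω₀/(2π) = 2.552e+04 Hz.
Step 3 — Series Q: Q = ω₀L/R = 1.603e+05·0.000518/330 = 0.2517.
Step 4 — Bandwidth: Δω = ω₀/Q = 6.371e+05 rad/s; BW = Δω/(2π) = 1.014e+05 Hz.

(a) f₀ = 2.552e+04 Hz  (b) Q = 0.2517  (c) BW = 1.014e+05 Hz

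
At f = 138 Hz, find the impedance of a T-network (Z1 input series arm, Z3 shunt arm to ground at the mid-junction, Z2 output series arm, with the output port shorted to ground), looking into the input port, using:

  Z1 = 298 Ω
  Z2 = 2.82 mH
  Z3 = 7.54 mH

Step 1 — Angular frequency: ω = 2π·f = 2π·138 = 867.1 rad/s.
Step 2 — Component impedances:
  Z1: Z = R = 298 Ω
  Z2: Z = jωL = j·867.1·0.00282 = 0 + j2.445 Ω
  Z3: Z = jωL = j·867.1·0.00754 = 0 + j6.538 Ω
Step 3 — With the output port shorted to ground, the output series arm Z2 runs from the junction to ground; the shunt arm Z3 also runs from the junction to ground. They appear in parallel: Z3 || Z2 = 0 + j1.78 Ω.
Step 4 — Series with input arm Z1: Z_in = Z1 + (Z3 || Z2) = 298 + j1.78 Ω = 298∠0.3° Ω.

Z = 298 + j1.78 Ω = 298∠0.3° Ω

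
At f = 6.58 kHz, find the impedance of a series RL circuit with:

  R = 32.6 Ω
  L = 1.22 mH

Step 1 — Angular frequency: ω = 2π·f = 2π·6580 = 4.134e+04 rad/s.
Step 2 — Component impedances:
  R: Z = R = 32.6 Ω
  L: Z = jωL = j·4.134e+04·0.00122 = 0 + j50.44 Ω
Step 3 — Series combination: Z_total = R + L = 32.6 + j50.44 Ω = 60.06∠57.1° Ω.

Z = 32.6 + j50.44 Ω = 60.06∠57.1° Ω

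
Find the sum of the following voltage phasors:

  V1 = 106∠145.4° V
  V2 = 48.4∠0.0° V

Step 1 — Convert each phasor to rectangular form:
  V1 = 106·(cos(145.4°) + j·sin(145.4°)) = -87.25 + j60.19 V
  V2 = 48.4·(cos(0.0°) + j·sin(0.0°)) = 48.4 V
Step 2 — Sum components: V_total = -38.85 + j60.19 V.
Step 3 — Convert to polar: |V_total| = 71.64 V, ∠V_total = 122.8°.

V_total = 71.64∠122.8° V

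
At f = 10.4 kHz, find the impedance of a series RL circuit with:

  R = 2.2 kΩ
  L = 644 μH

Step 1 — Angular frequency: ω = 2π·f = 2π·1.04e+04 = 6.535e+04 rad/s.
Step 2 — Component impedances:
  R: Z = R = 2200 Ω
  L: Z = jωL = j·6.535e+04·0.000644 = 0 + j42.08 Ω
Step 3 — Series combination: Z_total = R + L = 2200 + j42.08 Ω = 2200∠1.1° Ω.

Z = 2200 + j42.08 Ω = 2200∠1.1° Ω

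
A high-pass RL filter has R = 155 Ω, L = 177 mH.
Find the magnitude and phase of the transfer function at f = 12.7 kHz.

Step 1 — Angular frequency: ω = 2π·1.27e+04 = 7.98e+04 rad/s.
Step 2 — Transfer function: H(jω) = jωL/(R + jωL).
Step 3 — Numerator jωL = j·1.412e+04; denominator R + jωL = 155 + j1.412e+04.
Step 4 — H = 0.9999 + j0.01097.
Step 5 — Magnitude: |H| = 0.9999 (-0.0 dB); phase: φ = 0.6°.

|H| = 0.9999 (-0.0 dB), φ = 0.6°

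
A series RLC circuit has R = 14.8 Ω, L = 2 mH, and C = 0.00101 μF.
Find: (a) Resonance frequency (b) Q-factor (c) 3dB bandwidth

Step 1 — Resonance: ω₀ = 1/√(LC) = 1/√(0.002·1.01e-09) = 7.036e+05 rad/s.
Step 2 — f₀ = ω₀/(2π) = 1.12e+05 Hz.
Step 3 — Series Q: Q = ω₀L/R = 7.036e+05·0.002/14.8 = 95.08.
Step 4 — Bandwidth: Δω = ω₀/Q = 7400 rad/s; BW = Δω/(2π) = 1178 Hz.

(a) f₀ = 1.12e+05 Hz  (b) Q = 95.08  (c) BW = 1178 Hz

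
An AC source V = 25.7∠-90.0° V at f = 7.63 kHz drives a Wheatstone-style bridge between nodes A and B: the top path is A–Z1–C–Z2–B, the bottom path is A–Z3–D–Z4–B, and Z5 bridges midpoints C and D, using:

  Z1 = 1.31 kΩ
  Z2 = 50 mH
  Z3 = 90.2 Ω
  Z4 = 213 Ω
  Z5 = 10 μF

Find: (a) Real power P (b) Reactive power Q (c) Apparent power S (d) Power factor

Step 1 — Angular frequency: ω = 2π·f = 2π·7630 = 4.794e+04 rad/s.
Step 2 — Component impedances:
  Z1: Z = R = 1310 Ω
  Z2: Z = jωL = j·4.794e+04·0.05 = 0 + j2397 Ω
  Z3: Z = R = 90.2 Ω
  Z4: Z = R = 213 Ω
  Z5: Z = 1/(jωC) = -j/(ω·C) = 0 - j2.086 Ω
Step 3 — Bridge requires nodal analysis (the Z5 bridge couples midpoints C and D, so the two paths cannot be reduced to a simple series/parallel combination). Setting node B to ground and injecting 1 A at node A, the 3-node admittance system at A, C, D solves to V_A = Z_AB = 295.7 + j18.79 Ω = 296.3∠3.6° Ω.
Step 4 — Source phasor: V = 25.7∠-90.0° V = 0 - j25.7 V.
Step 5 — Current: I = V / Z = -0.005499 - j0.08655 A = 0.08673∠-93.6° A.
Step 6 — Complex power: S = V·I* = 2.224 + j0.1413 VA.
Step 7 — Real power: P = Re(S) = 2.224 W.
Step 8 — Reactive power: Q = Im(S) = 0.1413 VAR.
Step 9 — Apparent power: |S| = 2.229 VA.
Step 10 — Power factor: PF = P/|S| = 0.998 (lagging).

(a) P = 2.224 W  (b) Q = 0.1413 VAR  (c) S = 2.229 VA  (d) PF = 0.998 (lagging)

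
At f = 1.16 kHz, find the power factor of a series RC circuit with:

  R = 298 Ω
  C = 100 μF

Step 1 — Angular frequency: ω = 2π·f = 2π·1160 = 7288 rad/s.
Step 2 — Component impedances:
  R: Z = R = 298 Ω
  C: Z = 1/(jωC) = -j/(ω·C) = 0 - j1.372 Ω
Step 3 — Series combination: Z_total = R + C = 298 - j1.372 Ω = 298∠-0.3° Ω.
Step 4 — Power factor: PF = cos(φ) = Re(Z)/|Z| = 298/298 = 1.
Step 5 — Type: Im(Z) = -1.372 ⇒ leading (phase φ = -0.3°).

PF = 1 (leading, φ = -0.3°)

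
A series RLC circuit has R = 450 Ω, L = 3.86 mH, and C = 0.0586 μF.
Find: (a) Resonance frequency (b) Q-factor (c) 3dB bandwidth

Step 1 — Resonance: ω₀ = 1/√(LC) = 1/√(0.00386·5.86e-08) = 6.649e+04 rad/s.
Step 2 — f₀ = ω₀/(2π) = 1.058e+04 Hz.
Step 3 — Series Q: Q = ω₀L/R = 6.649e+04·0.00386/450 = 0.5703.
Step 4 — Bandwidth: Δω = ω₀/Q = 1.166e+05 rad/s; BW = Δω/(2π) = 1.855e+04 Hz.

(a) f₀ = 1.058e+04 Hz  (b) Q = 0.5703  (c) BW = 1.855e+04 Hz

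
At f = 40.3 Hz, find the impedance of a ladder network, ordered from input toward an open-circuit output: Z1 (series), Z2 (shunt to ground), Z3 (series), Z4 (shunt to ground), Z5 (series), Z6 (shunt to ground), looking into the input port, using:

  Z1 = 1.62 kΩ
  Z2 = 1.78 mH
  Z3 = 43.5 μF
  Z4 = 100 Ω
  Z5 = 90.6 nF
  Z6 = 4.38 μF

Step 1 — Angular frequency: ω = 2π·f = 2π·40.3 = 253.2 rad/s.
Step 2 — Component impedances:
  Z1: Z = R = 1620 Ω
  Z2: Z = jωL = j·253.2·0.00178 = 0 + j0.4507 Ω
  Z3: Z = 1/(jωC) = -j/(ω·C) = 0 - j90.79 Ω
  Z4: Z = R = 100 Ω
  Z5: Z = 1/(jωC) = -j/(ω·C) = 0 - j4.359e+04 Ω
  Z6: Z = 1/(jωC) = -j/(ω·C) = 0 - j901.7 Ω
Step 3 — Ladder network (open output): work backward from the far end, alternating series and parallel combinations. Z_in = 1620 + j0.4517 Ω = 1620∠0.0° Ω.

Z = 1620 + j0.4517 Ω = 1620∠0.0° Ω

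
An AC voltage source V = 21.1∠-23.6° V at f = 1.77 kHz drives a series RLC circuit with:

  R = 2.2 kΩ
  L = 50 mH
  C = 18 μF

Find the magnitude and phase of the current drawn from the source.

Step 1 — Angular frequency: ω = 2π·f = 2π·1770 = 1.112e+04 rad/s.
Step 2 — Component impedances:
  R: Z = R = 2200 Ω
  L: Z = jωL = j·1.112e+04·0.05 = 0 + j556.1 Ω
  C: Z = 1/(jωC) = -j/(ω·C) = 0 - j4.995 Ω
Step 3 — Series combination: Z_total = R + L + C = 2200 + j551.1 Ω = 2268∠14.1° Ω.
Step 4 — Source phasor: V = 21.1∠-23.6° V = 19.34 - j8.447 V.
Step 5 — Ohm's law: I = V / Z_total = (19.34 - j8.447) / (2200 + j551.1) = 0.007365 - j0.005684 A.
Step 6 — Convert to polar: |I| = 0.009303 A, ∠I = -37.7°.

I = 0.009303∠-37.7° A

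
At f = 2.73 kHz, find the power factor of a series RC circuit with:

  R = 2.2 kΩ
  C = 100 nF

Step 1 — Angular frequency: ω = 2π·f = 2π·2730 = 1.715e+04 rad/s.
Step 2 — Component impedances:
  R: Z = R = 2200 Ω
  C: Z = 1/(jωC) = -j/(ω·C) = 0 - j583 Ω
Step 3 — Series combination: Z_total = R + C = 2200 - j583 Ω = 2276∠-14.8° Ω.
Step 4 — Power factor: PF = cos(φ) = Re(Z)/|Z| = 2200/2276 = 0.9666.
Step 5 — Type: Im(Z) = -583 ⇒ leading (phase φ = -14.8°).

PF = 0.9666 (leading, φ = -14.8°)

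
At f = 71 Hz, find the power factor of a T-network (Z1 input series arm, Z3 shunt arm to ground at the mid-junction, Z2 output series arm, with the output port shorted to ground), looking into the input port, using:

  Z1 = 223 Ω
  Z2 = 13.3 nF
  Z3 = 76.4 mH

Step 1 — Angular frequency: ω = 2π·f = 2π·71 = 446.1 rad/s.
Step 2 — Component impedances:
  Z1: Z = R = 223 Ω
  Z2: Z = 1/(jωC) = -j/(ω·C) = 0 - j1.685e+05 Ω
  Z3: Z = jωL = j·446.1·0.0764 = 0 + j34.08 Ω
Step 3 — With the output port shorted to ground, the output series arm Z2 runs from the junction to ground; the shunt arm Z3 also runs from the junction to ground. They appear in parallel: Z3 || Z2 = 0 + j34.09 Ω.
Step 4 — Series with input arm Z1: Z_in = Z1 + (Z3 || Z2) = 223 + j34.09 Ω = 225.6∠8.7° Ω.
Step 5 — Power factor: PF = cos(φ) = Re(Z)/|Z| = 223/225.6 = 0.9885.
Step 6 — Type: Im(Z) = 34.09 ⇒ lagging (phase φ = 8.7°).

PF = 0.9885 (lagging, φ = 8.7°)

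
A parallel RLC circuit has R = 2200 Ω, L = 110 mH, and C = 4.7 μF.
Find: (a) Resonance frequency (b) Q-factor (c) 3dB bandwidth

Step 1 — Resonance: ω₀ = 1/√(LC) = 1/√(0.11·4.7e-06) = 1391 rad/s.
Step 2 — f₀ = ω₀/(2π) = 221.3 Hz.
Step 3 — Parallel Q: Q = R/(ω₀L) = 2200/(1391·0.11) = 14.38.
Step 4 — Bandwidth: Δω = ω₀/Q = 96.71 rad/s; BW = Δω/(2π) = 15.39 Hz.

(a) f₀ = 221.3 Hz  (b) Q = 14.38  (c) BW = 15.39 Hz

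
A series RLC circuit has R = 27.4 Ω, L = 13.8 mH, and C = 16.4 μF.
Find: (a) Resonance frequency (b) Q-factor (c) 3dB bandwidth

Step 1 — Resonance: ω₀ = 1/√(LC) = 1/√(0.0138·1.64e-05) = 2102 rad/s.
Step 2 — f₀ = ω₀/(2π) = 334.5 Hz.
Step 3 — Series Q: Q = ω₀L/R = 2102·0.0138/27.4 = 1.059.
Step 4 — Bandwidth: Δω = ω₀/Q = 1986 rad/s; BW = Δω/(2π) = 316 Hz.

(a) f₀ = 334.5 Hz  (b) Q = 1.059  (c) BW = 316 Hz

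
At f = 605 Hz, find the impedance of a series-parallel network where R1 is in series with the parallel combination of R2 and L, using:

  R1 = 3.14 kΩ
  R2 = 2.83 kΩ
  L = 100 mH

Step 1 — Angular frequency: ω = 2π·f = 2π·605 = 3801 rad/s.
Step 2 — Component impedances:
  R1: Z = R = 3140 Ω
  R2: Z = R = 2830 Ω
  L: Z = jωL = j·3801·0.1 = 0 + j380.1 Ω
Step 3 — Parallel branch: R2 || L = 1/(1/R2 + 1/L) = 50.16 + j373.4 Ω.
Step 4 — Series with R1: Z_total = R1 + (R2 || L) = 3190 + j373.4 Ω = 3212∠6.7° Ω.

Z = 3190 + j373.4 Ω = 3212∠6.7° Ω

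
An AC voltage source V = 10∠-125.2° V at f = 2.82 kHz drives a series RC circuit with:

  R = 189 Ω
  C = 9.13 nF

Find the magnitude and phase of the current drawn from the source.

Step 1 — Angular frequency: ω = 2π·f = 2π·2820 = 1.772e+04 rad/s.
Step 2 — Component impedances:
  R: Z = R = 189 Ω
  C: Z = 1/(jωC) = -j/(ω·C) = 0 - j6182 Ω
Step 3 — Series combination: Z_total = R + C = 189 - j6182 Ω = 6184∠-88.2° Ω.
Step 4 — Source phasor: V = 10∠-125.2° V = -5.764 - j8.171 V.
Step 5 — Ohm's law: I = V / Z_total = (-5.764 - j8.171) / (189 - j6182) = 0.001292 - j0.000972 A.
Step 6 — Convert to polar: |I| = 0.001617 A, ∠I = -37.0°.

I = 0.001617∠-37.0° A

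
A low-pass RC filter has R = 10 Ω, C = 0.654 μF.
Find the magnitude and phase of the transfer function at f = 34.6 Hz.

Step 1 — Angular frequency: ω = 2π·34.6 = 217.4 rad/s.
Step 2 — Transfer function: H(jω) = 1/(1 + jωRC).
Step 3 — Denominator: 1 + jωRC = 1 + j·217.4·10·6.54e-07 = 1 + j0.001422.
Step 4 — H = 1 - j0.001422.
Step 5 — Magnitude: |H| = 1 (-0.0 dB); phase: φ = -0.1°.

|H| = 1 (-0.0 dB), φ = -0.1°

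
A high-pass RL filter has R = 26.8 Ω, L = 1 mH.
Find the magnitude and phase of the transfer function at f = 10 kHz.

Step 1 — Angular frequency: ω = 2π·1e+04 = 6.283e+04 rad/s.
Step 2 — Transfer function: H(jω) = jωL/(R + jωL).
Step 3 — Numerator jωL = j·62.83; denominator R + jωL = 26.8 + j62.83.
Step 4 — H = 0.8461 + j0.3609.
Step 5 — Magnitude: |H| = 0.9198 (-0.7 dB); phase: φ = 23.1°.

|H| = 0.9198 (-0.7 dB), φ = 23.1°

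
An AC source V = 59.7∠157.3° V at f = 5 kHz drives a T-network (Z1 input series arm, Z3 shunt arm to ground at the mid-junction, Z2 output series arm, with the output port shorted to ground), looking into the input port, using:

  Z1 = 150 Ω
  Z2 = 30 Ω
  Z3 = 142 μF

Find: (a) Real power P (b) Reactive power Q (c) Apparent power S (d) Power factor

Step 1 — Angular frequency: ω = 2π·f = 2π·5000 = 3.142e+04 rad/s.
Step 2 — Component impedances:
  Z1: Z = R = 150 Ω
  Z2: Z = R = 30 Ω
  Z3: Z = 1/(jωC) = -j/(ω·C) = 0 - j0.2242 Ω
Step 3 — With the output port shorted to ground, the output series arm Z2 runs from the junction to ground; the shunt arm Z3 also runs from the junction to ground. They appear in parallel: Z3 || Z2 = 0.001675 - j0.2241 Ω.
Step 4 — Series with input arm Z1: Z_in = Z1 + (Z3 || Z2) = 150 - j0.2241 Ω = 150∠-0.1° Ω.
Step 5 — Source phasor: V = 59.7∠157.3° V = -55.08 + j23.04 V.
Step 6 — Current: I = V / Z = -0.3674 + j0.153 A = 0.398∠157.4° A.
Step 7 — Complex power: S = V·I* = 23.76 - j0.03551 VA.
Step 8 — Real power: P = Re(S) = 23.76 W.
Step 9 — Reactive power: Q = Im(S) = -0.03551 VAR.
Step 10 — Apparent power: |S| = 23.76 VA.
Step 11 — Power factor: PF = P/|S| = 1 (leading).

(a) P = 23.76 W  (b) Q = -0.03551 VAR  (c) S = 23.76 VA  (d) PF = 1 (leading)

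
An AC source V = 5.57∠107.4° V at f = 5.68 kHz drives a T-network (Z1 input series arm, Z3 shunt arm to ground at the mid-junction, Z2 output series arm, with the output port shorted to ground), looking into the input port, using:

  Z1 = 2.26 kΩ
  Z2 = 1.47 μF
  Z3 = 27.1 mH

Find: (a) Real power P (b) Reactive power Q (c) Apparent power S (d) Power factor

Step 1 — Angular frequency: ω = 2π·f = 2π·5680 = 3.569e+04 rad/s.
Step 2 — Component impedances:
  Z1: Z = R = 2260 Ω
  Z2: Z = 1/(jωC) = -j/(ω·C) = 0 - j19.06 Ω
  Z3: Z = jωL = j·3.569e+04·0.0271 = 0 + j967.2 Ω
Step 3 — With the output port shorted to ground, the output series arm Z2 runs from the junction to ground; the shunt arm Z3 also runs from the junction to ground. They appear in parallel: Z3 || Z2 = 0 - j19.44 Ω.
Step 4 — Series with input arm Z1: Z_in = Z1 + (Z3 || Z2) = 2260 - j19.44 Ω = 2260∠-0.5° Ω.
Step 5 — Source phasor: V = 5.57∠107.4° V = -1.666 + j5.315 V.
Step 6 — Current: I = V / Z = -0.0007572 + j0.002345 A = 0.002465∠107.9° A.
Step 7 — Complex power: S = V·I* = 0.01373 - j0.0001181 VA.
Step 8 — Real power: P = Re(S) = 0.01373 W.
Step 9 — Reactive power: Q = Im(S) = -0.0001181 VAR.
Step 10 — Apparent power: |S| = 0.01373 VA.
Step 11 — Power factor: PF = P/|S| = 1 (leading).

(a) P = 0.01373 W  (b) Q = -0.0001181 VAR  (c) S = 0.01373 VA  (d) PF = 1 (leading)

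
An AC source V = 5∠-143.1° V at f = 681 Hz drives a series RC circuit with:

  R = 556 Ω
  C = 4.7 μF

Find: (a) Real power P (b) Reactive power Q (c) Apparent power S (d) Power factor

Step 1 — Angular frequency: ω = 2π·f = 2π·681 = 4279 rad/s.
Step 2 — Component impedances:
  R: Z = R = 556 Ω
  C: Z = 1/(jωC) = -j/(ω·C) = 0 - j49.73 Ω
Step 3 — Series combination: Z_total = R + C = 556 - j49.73 Ω = 558.2∠-5.1° Ω.
Step 4 — Source phasor: V = 5∠-143.1° V = -3.998 - j3.002 V.
Step 5 — Current: I = V / Z = -0.006655 - j0.005995 A = 0.008957∠-138.0° A.
Step 6 — Complex power: S = V·I* = 0.04461 - j0.003989 VA.
Step 7 — Real power: P = Re(S) = 0.04461 W.
Step 8 — Reactive power: Q = Im(S) = -0.003989 VAR.
Step 9 — Apparent power: |S| = 0.04479 VA.
Step 10 — Power factor: PF = P/|S| = 0.996 (leading).

(a) P = 0.04461 W  (b) Q = -0.003989 VAR  (c) S = 0.04479 VA  (d) PF = 0.996 (leading)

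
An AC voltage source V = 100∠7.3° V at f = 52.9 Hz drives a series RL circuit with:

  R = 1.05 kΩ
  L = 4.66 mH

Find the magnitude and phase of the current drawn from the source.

Step 1 — Angular frequency: ω = 2π·f = 2π·52.9 = 332.4 rad/s.
Step 2 — Component impedances:
  R: Z = R = 1050 Ω
  L: Z = jωL = j·332.4·0.00466 = 0 + j1.549 Ω
Step 3 — Series combination: Z_total = R + L = 1050 + j1.549 Ω = 1050∠0.1° Ω.
Step 4 — Source phasor: V = 100∠7.3° V = 99.19 + j12.71 V.
Step 5 — Ohm's law: I = V / Z_total = (99.19 + j12.71) / (1050 + j1.549) = 0.09448 + j0.01196 A.
Step 6 — Convert to polar: |I| = 0.09524 A, ∠I = 7.2°.

I = 0.09524∠7.2° A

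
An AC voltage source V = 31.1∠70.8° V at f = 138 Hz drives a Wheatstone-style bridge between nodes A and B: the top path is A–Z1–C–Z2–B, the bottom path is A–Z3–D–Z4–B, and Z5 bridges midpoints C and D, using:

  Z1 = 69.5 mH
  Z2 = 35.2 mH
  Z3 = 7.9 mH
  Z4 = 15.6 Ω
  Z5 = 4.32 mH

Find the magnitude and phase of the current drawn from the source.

Step 1 — Angular frequency: ω = 2π·f = 2π·138 = 867.1 rad/s.
Step 2 — Component impedances:
  Z1: Z = jωL = j·867.1·0.0695 = 0 + j60.26 Ω
  Z2: Z = jωL = j·867.1·0.0352 = 0 + j30.52 Ω
  Z3: Z = jωL = j·867.1·0.0079 = 0 + j6.85 Ω
  Z4: Z = R = 15.6 Ω
  Z5: Z = jωL = j·867.1·0.00432 = 0 + j3.746 Ω
Step 3 — Bridge requires nodal analysis (the Z5 bridge couples midpoints C and D, so the two paths cannot be reduced to a simple series/parallel combination). Setting node B to ground and injecting 1 A at node A, the 3-node admittance system at A, C, D solves to V_A = Z_AB = 12.62 + j11.96 Ω = 17.39∠43.5° Ω.
Step 4 — Source phasor: V = 31.1∠70.8° V = 10.23 + j29.37 V.
Step 5 — Ohm's law: I = V / Z_total = (10.23 + j29.37) / (12.62 + j11.96) = 1.588 + j0.8211 A.
Step 6 — Convert to polar: |I| = 1.788 A, ∠I = 27.3°.

I = 1.788∠27.3° A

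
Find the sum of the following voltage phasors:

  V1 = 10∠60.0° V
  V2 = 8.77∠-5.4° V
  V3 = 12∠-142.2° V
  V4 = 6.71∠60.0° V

Step 1 — Convert each phasor to rectangular form:
  V1 = 10·(cos(60.0°) + j·sin(60.0°)) = 5 + j8.66 V
  V2 = 8.77·(cos(-5.4°) + j·sin(-5.4°)) = 8.731 - j0.8253 V
  V3 = 12·(cos(-142.2°) + j·sin(-142.2°)) = -9.482 - j7.355 V
  V4 = 6.71·(cos(60.0°) + j·sin(60.0°)) = 3.355 + j5.811 V
Step 2 — Sum components: V_total = 7.604 + j6.291 V.
Step 3 — Convert to polar: |V_total| = 9.869 V, ∠V_total = 39.6°.

V_total = 9.869∠39.6° V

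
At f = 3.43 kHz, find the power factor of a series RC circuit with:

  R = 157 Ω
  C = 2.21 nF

Step 1 — Angular frequency: ω = 2π·f = 2π·3430 = 2.155e+04 rad/s.
Step 2 — Component impedances:
  R: Z = R = 157 Ω
  C: Z = 1/(jωC) = -j/(ω·C) = 0 - j2.1e+04 Ω
Step 3 — Series combination: Z_total = R + C = 157 - j2.1e+04 Ω = 2.1e+04∠-89.6° Ω.
Step 4 — Power factor: PF = cos(φ) = Re(Z)/|Z| = 157/20996.5 = 0.007477.
Step 5 — Type: Im(Z) = -2.1e+04 ⇒ leading (phase φ = -89.6°).

PF = 0.007477 (leading, φ = -89.6°)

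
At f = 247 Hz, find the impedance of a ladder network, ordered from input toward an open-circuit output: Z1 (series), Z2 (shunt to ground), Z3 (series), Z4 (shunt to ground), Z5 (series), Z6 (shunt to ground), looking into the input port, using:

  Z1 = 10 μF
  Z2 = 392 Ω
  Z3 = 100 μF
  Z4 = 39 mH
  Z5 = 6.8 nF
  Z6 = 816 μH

Step 1 — Angular frequency: ω = 2π·f = 2π·247 = 1552 rad/s.
Step 2 — Component impedances:
  Z1: Z = 1/(jωC) = -j/(ω·C) = 0 - j64.44 Ω
  Z2: Z = R = 392 Ω
  Z3: Z = 1/(jωC) = -j/(ω·C) = 0 - j6.444 Ω
  Z4: Z = jωL = j·1552·0.039 = 0 + j60.53 Ω
  Z5: Z = 1/(jωC) = -j/(ω·C) = 0 - j9.476e+04 Ω
  Z6: Z = jωL = j·1552·0.000816 = 0 + j1.266 Ω
Step 3 — Ladder network (open output): work backward from the far end, alternating series and parallel combinations. Z_in = 7.332 - j11.33 Ω = 13.49∠-57.1° Ω.

Z = 7.332 - j11.33 Ω = 13.49∠-57.1° Ω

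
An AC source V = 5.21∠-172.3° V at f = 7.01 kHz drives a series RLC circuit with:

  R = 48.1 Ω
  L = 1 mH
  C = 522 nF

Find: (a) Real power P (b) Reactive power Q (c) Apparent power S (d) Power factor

Step 1 — Angular frequency: ω = 2π·f = 2π·7010 = 4.405e+04 rad/s.
Step 2 — Component impedances:
  R: Z = R = 48.1 Ω
  L: Z = jωL = j·4.405e+04·0.001 = 0 + j44.05 Ω
  C: Z = 1/(jωC) = -j/(ω·C) = 0 - j43.49 Ω
Step 3 — Series combination: Z_total = R + L + C = 48.1 + j0.5509 Ω = 48.1∠0.7° Ω.
Step 4 — Source phasor: V = 5.21∠-172.3° V = -5.163 - j0.6981 V.
Step 5 — Current: I = V / Z = -0.1075 - j0.01328 A = 0.1083∠-173.0° A.
Step 6 — Complex power: S = V·I* = 0.5643 + j0.006463 VA.
Step 7 — Real power: P = Re(S) = 0.5643 W.
Step 8 — Reactive power: Q = Im(S) = 0.006463 VAR.
Step 9 — Apparent power: |S| = 0.5643 VA.
Step 10 — Power factor: PF = P/|S| = 0.9999 (lagging).

(a) P = 0.5643 W  (b) Q = 0.006463 VAR  (c) S = 0.5643 VA  (d) PF = 0.9999 (lagging)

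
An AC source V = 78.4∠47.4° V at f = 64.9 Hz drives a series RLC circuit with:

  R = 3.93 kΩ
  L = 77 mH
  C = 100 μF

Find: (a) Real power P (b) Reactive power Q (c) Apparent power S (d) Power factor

Step 1 — Angular frequency: ω = 2π·f = 2π·64.9 = 407.8 rad/s.
Step 2 — Component impedances:
  R: Z = R = 3930 Ω
  L: Z = jωL = j·407.8·0.077 = 0 + j31.4 Ω
  C: Z = 1/(jωC) = -j/(ω·C) = 0 - j24.52 Ω
Step 3 — Series combination: Z_total = R + L + C = 3930 + j6.876 Ω = 3930∠0.1° Ω.
Step 4 — Source phasor: V = 78.4∠47.4° V = 53.07 + j57.71 V.
Step 5 — Current: I = V / Z = 0.01353 + j0.01466 A = 0.01995∠47.3° A.
Step 6 — Complex power: S = V·I* = 1.564 + j0.002736 VA.
Step 7 — Real power: P = Re(S) = 1.564 W.
Step 8 — Reactive power: Q = Im(S) = 0.002736 VAR.
Step 9 — Apparent power: |S| = 1.564 VA.
Step 10 — Power factor: PF = P/|S| = 1 (lagging).

(a) P = 1.564 W  (b) Q = 0.002736 VAR  (c) S = 1.564 VA  (d) PF = 1 (lagging)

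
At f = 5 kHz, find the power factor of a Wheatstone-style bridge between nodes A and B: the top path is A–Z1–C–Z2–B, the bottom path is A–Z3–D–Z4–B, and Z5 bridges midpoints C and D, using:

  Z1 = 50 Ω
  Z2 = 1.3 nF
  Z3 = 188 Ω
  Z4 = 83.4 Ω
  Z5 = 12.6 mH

Step 1 — Angular frequency: ω = 2π·f = 2π·5000 = 3.142e+04 rad/s.
Step 2 — Component impedances:
  Z1: Z = R = 50 Ω
  Z2: Z = 1/(jωC) = -j/(ω·C) = 0 - j2.449e+04 Ω
  Z3: Z = R = 188 Ω
  Z4: Z = R = 83.4 Ω
  Z5: Z = jωL = j·3.142e+04·0.0126 = 0 + j395.8 Ω
Step 3 — Bridge requires nodal analysis (the Z5 bridge couples midpoints C and D, so the two paths cannot be reduced to a simple series/parallel combination). Setting node B to ground and injecting 1 A at node A, the 3-node admittance system at A, C, D solves to V_A = Z_AB = 233.5 + j63.84 Ω = 242∠15.3° Ω.
Step 4 — Power factor: PF = cos(φ) = Re(Z)/|Z| = 233.46/242.03 = 0.9646.
Step 5 — Type: Im(Z) = 63.84 ⇒ lagging (phase φ = 15.3°).

PF = 0.9646 (lagging, φ = 15.3°)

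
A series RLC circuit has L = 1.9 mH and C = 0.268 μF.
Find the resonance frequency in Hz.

Step 1 — Resonance condition Im(Z)=0 gives ω₀ = 1/√(LC).
Step 2 — ω₀ = 1/√(0.0019·2.68e-07) = 4.432e+04 rad/s.
Step 3 — f₀ = ω₀/(2π) = 7053 Hz.

f₀ = 7053 Hz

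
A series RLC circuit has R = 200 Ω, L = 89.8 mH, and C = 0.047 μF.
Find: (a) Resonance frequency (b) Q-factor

Step 1 — Resonance condition Im(Z)=0 gives ω₀ = 1/√(LC).
Step 2 — ω₀ = 1/√(0.0898·4.7e-08) = 1.539e+04 rad/s.
Step 3 — f₀ = ω₀/(2π) = 2450 Hz.
Step 4 — Series Q: Q = ω₀L/R = 1.539e+04·0.0898/200 = 6.911.

(a) f₀ = 2450 Hz  (b) Q = 6.911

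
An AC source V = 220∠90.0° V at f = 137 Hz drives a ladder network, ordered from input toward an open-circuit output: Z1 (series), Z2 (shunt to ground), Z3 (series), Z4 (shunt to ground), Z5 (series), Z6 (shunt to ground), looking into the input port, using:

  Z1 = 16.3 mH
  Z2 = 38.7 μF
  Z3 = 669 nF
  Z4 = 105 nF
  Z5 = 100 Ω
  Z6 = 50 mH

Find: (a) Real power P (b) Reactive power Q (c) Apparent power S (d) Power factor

Step 1 — Angular frequency: ω = 2π·f = 2π·137 = 860.8 rad/s.
Step 2 — Component impedances:
  Z1: Z = jωL = j·860.8·0.0163 = 0 + j14.03 Ω
  Z2: Z = 1/(jωC) = -j/(ω·C) = 0 - j30.02 Ω
  Z3: Z = 1/(jωC) = -j/(ω·C) = 0 - j1736 Ω
  Z4: Z = 1/(jωC) = -j/(ω·C) = 0 - j1.106e+04 Ω
  Z5: Z = R = 100 Ω
  Z6: Z = jωL = j·860.8·0.05 = 0 + j43.04 Ω
Step 3 — Ladder network (open output): work backward from the far end, alternating series and parallel combinations. Z_in = 0.03044 - j15.47 Ω = 15.47∠-89.9° Ω.
Step 4 — Source phasor: V = 220∠90.0° V = 0 + j220 V.
Step 5 — Current: I = V / Z = -14.22 + j0.028 A = 14.22∠179.9° A.
Step 6 — Complex power: S = V·I* = 6.159 - j3129 VA.
Step 7 — Real power: P = Re(S) = 6.159 W.
Step 8 — Reactive power: Q = Im(S) = -3129 VAR.
Step 9 — Apparent power: |S| = 3129 VA.
Step 10 — Power factor: PF = P/|S| = 0.001968 (leading).

(a) P = 6.159 W  (b) Q = -3129 VAR  (c) S = 3129 VA  (d) PF = 0.001968 (leading)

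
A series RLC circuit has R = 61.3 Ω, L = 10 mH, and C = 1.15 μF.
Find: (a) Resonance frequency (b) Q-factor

Step 1 — Resonance condition Im(Z)=0 gives ω₀ = 1/√(LC).
Step 2 — ω₀ = 1/√(0.01·1.15e-06) = 9325 rad/s.
Step 3 — f₀ = ω₀/(2π) = 1484 Hz.
Step 4 — Series Q: Q = ω₀L/R = 9325·0.01/61.3 = 1.521.

(a) f₀ = 1484 Hz  (b) Q = 1.521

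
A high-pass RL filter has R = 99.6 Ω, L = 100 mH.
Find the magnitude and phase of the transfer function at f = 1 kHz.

Step 1 — Angular frequency: ω = 2π·1000 = 6283 rad/s.
Step 2 — Transfer function: H(jω) = jωL/(R + jωL).
Step 3 — Numerator jωL = j·628.3; denominator R + jωL = 99.6 + j628.3.
Step 4 — H = 0.9755 + j0.1546.
Step 5 — Magnitude: |H| = 0.9877 (-0.1 dB); phase: φ = 9.0°.

|H| = 0.9877 (-0.1 dB), φ = 9.0°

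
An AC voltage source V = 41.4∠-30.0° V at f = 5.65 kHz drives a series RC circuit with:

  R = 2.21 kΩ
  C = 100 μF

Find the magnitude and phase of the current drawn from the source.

Step 1 — Angular frequency: ω = 2π·f = 2π·5650 = 3.55e+04 rad/s.
Step 2 — Component impedances:
  R: Z = R = 2210 Ω
  C: Z = 1/(jωC) = -j/(ω·C) = 0 - j0.2817 Ω
Step 3 — Series combination: Z_total = R + C = 2210 - j0.2817 Ω = 2210∠-0.0° Ω.
Step 4 — Source phasor: V = 41.4∠-30.0° V = 35.85 - j20.7 V.
Step 5 — Ohm's law: I = V / Z_total = (35.85 - j20.7) / (2210 - j0.2817) = 0.01622 - j0.009364 A.
Step 6 — Convert to polar: |I| = 0.01873 A, ∠I = -30.0°.

I = 0.01873∠-30.0° A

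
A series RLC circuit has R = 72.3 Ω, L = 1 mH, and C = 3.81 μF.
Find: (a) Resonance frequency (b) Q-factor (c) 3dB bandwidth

Step 1 — Resonance condition Im(Z)=0 gives ω₀ = 1/√(LC).
Step 2 — ω₀ = 1/√(0.001·3.81e-06) = 1.62e+04 rad/s.
Step 3 — f₀ = ω₀/(2π) = 2578 Hz.
Step 4 — Series Q: Q = ω₀L/R = 1.62e+04·0.001/72.3 = 0.2241.
Step 5 — 3dB bandwidth: Δω = ω₀/Q = 7.23e+04 rad/s; BW = Δω/(2π) = 1.151e+04 Hz.

(a) f₀ = 2578 Hz  (b) Q = 0.2241  (c) BW = 1.151e+04 Hz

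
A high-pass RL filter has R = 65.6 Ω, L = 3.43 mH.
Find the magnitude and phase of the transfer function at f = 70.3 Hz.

Step 1 — Angular frequency: ω = 2π·70.3 = 441.7 rad/s.
Step 2 — Transfer function: H(jω) = jωL/(R + jωL).
Step 3 — Numerator jωL = j·1.515; denominator R + jωL = 65.6 + j1.515.
Step 4 — H = 0.0005331 + j0.02308.
Step 5 — Magnitude: |H| = 0.02309 (-32.7 dB); phase: φ = 88.7°.

|H| = 0.02309 (-32.7 dB), φ = 88.7°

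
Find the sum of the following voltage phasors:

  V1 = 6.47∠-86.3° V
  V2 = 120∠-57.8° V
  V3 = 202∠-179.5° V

Step 1 — Convert each phasor to rectangular form:
  V1 = 6.47·(cos(-86.3°) + j·sin(-86.3°)) = 0.4175 - j6.457 V
  V2 = 120·(cos(-57.8°) + j·sin(-57.8°)) = 63.95 - j101.5 V
  V3 = 202·(cos(-179.5°) + j·sin(-179.5°)) = -202 - j1.763 V
Step 2 — Sum components: V_total = -137.6 - j109.8 V.
Step 3 — Convert to polar: |V_total| = 176 V, ∠V_total = -141.4°.

V_total = 176∠-141.4° V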